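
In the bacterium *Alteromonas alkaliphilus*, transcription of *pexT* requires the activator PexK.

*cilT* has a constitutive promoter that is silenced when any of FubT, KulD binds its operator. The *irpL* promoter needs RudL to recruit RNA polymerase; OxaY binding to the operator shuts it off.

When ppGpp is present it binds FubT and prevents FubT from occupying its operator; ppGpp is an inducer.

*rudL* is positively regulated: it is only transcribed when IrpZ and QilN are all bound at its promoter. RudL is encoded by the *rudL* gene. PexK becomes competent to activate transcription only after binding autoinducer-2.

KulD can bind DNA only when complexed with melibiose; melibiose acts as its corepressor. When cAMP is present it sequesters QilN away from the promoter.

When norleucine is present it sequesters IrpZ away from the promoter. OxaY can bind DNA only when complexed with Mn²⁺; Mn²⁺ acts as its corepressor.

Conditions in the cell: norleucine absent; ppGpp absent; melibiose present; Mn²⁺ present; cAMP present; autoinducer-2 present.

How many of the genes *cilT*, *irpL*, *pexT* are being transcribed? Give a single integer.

1

ppGpp is absent, so FubT is active.
Melibiose is present, so KulD is active.
With repressor FubT bound, *cilT* is not transcribed.
→ *cilT* is OFF.
Norleucine is absent, so IrpZ is active.
cAMP is present, so QilN is inactive.
Required activator QilN is absent, so *rudL* is not transcribed.
So RudL is not produced.
Mn²⁺ is present, so OxaY is active.
With repressor OxaY bound, *irpL* is not transcribed.
→ *irpL* is OFF.
Autoinducer-2 is present, so PexK is active.
No repressor is bound and PexK is active, so *pexT* is transcribed.
→ *pexT* is ON.
1 of the 3 genes is transcribed.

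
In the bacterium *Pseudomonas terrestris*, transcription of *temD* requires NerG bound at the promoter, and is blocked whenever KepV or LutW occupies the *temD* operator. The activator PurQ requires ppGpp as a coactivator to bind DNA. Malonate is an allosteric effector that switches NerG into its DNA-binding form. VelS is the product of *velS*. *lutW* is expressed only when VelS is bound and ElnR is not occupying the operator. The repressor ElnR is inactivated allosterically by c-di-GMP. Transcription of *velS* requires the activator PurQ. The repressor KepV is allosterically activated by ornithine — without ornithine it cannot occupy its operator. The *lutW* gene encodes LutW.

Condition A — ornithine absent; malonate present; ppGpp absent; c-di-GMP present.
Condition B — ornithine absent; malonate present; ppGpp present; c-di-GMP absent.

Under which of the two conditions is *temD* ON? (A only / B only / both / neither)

both

Condition A:
Ornithine is absent, so KepV is inactive.
Malonate is present, so NerG is active.
ppGpp is absent, so PurQ is inactive.
Required activator PurQ is absent, so *velS* is not transcribed.
So VelS is not produced.
c-di-GMP is present, so ElnR is inactive.
Required activator VelS is absent, so *lutW* is not transcribed.
So LutW is not produced.
No repressor is bound and NerG is active, so *temD* is transcribed.
→ *temD* is ON in A.
Condition B:
Ornithine is absent, so KepV is inactive.
Malonate is present, so NerG is active.
ppGpp is present, so PurQ is active.
No repressor is bound and PurQ is active, so *velS* is transcribed.
So VelS is produced and active.
c-di-GMP is absent, so ElnR is active.
With repressor ElnR bound, *lutW* is not transcribed.
So LutW is not produced.
No repressor is bound and NerG is active, so *temD* is transcribed.
→ *temD* is ON in B.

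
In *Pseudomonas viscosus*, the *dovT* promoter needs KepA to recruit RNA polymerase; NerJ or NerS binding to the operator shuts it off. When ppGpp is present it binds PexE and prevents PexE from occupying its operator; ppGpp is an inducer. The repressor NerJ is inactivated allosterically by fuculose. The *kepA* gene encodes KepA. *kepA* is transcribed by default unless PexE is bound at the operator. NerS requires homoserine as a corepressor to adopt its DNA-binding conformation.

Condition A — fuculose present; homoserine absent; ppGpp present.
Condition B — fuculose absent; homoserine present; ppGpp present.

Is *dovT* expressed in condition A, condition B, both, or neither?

Condition A:
Fuculose is present, so NerJ is inactive.
Homoserine is absent, so NerS is inactive.
ppGpp is present, so PexE is inactive.
With no repressor bound, *kepA* is transcribed.
So KepA is produced and active.
No repressor is bound and KepA is active, so *dovT* is transcribed.
→ *dovT* is ON in A.
Condition B:
Fuculose is absent, so NerJ is active.
Homoserine is present, so NerS is active.
ppGpp is present, so PexE is inactive.
With no repressor bound, *kepA* is transcribed.
So KepA is produced and active.
With repressor NerJ bound, *dovT* is not transcribed.
→ *dovT* is OFF in B.

A only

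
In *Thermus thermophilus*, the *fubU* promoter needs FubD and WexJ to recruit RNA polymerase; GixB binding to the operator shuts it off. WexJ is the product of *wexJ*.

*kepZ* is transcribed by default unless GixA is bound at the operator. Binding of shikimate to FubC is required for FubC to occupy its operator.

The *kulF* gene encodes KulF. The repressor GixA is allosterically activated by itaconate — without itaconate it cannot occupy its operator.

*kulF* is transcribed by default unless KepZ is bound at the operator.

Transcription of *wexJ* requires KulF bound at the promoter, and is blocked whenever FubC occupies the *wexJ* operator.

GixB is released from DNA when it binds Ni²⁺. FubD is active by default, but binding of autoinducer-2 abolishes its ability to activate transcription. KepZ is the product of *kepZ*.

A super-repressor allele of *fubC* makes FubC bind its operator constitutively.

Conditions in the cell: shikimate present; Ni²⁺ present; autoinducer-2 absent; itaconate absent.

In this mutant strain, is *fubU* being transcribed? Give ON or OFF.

OFF

Autoinducer-2 is absent, so FubD is active.
Ni²⁺ is present, so GixB is inactive.
FubC is constitutively active in this strain.
Itaconate is absent, so GixA is inactive.
With no repressor bound, *kepZ* is transcribed.
So KepZ is produced and active.
With repressor KepZ bound, *kulF* is not transcribed.
So KulF is not produced.
With repressor FubC bound, *wexJ* is not transcribed.
So WexJ is not produced.
Required activator WexJ is absent, so *fubU* is not transcribed.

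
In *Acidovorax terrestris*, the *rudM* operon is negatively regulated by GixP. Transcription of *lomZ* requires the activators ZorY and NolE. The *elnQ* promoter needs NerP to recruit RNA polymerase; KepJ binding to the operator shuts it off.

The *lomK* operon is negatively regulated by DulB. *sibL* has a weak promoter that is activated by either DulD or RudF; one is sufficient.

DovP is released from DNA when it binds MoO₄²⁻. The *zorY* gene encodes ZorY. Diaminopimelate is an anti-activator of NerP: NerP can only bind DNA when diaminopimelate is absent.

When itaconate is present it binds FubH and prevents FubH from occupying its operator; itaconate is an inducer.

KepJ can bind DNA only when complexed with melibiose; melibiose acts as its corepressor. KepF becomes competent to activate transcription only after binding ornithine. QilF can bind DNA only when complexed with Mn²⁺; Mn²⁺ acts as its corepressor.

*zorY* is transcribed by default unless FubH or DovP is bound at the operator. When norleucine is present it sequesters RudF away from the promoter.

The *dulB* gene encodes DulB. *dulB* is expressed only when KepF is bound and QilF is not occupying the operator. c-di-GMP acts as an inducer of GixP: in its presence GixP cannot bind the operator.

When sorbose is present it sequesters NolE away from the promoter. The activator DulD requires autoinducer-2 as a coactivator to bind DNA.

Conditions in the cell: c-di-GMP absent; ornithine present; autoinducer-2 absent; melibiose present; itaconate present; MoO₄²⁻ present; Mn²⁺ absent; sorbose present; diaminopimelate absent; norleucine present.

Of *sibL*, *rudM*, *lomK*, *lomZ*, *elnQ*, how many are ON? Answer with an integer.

0

Autoinducer-2 is absent, so DulD is inactive.
Norleucine is present, so RudF is inactive.
No activator is available at the *sibL* promoter, so *sibL* is not transcribed.
→ *sibL* is OFF.
c-di-GMP is absent, so GixP is active.
With repressor GixP bound, *rudM* is not transcribed.
→ *rudM* is OFF.
Mn²⁺ is absent, so QilF is inactive.
Ornithine is present, so KepF is active.
No repressor is bound and KepF is active, so *dulB* is transcribed.
So DulB is produced and active.
With repressor DulB bound, *lomK* is not transcribed.
→ *lomK* is OFF.
Itaconate is present, so FubH is inactive.
MoO₄²⁻ is present, so DovP is inactive.
With no repressor bound, *zorY* is transcribed.
So ZorY is produced and active.
Sorbose is present, so NolE is inactive.
Required activator NolE is absent, so *lomZ* is not transcribed.
→ *lomZ* is OFF.
Diaminopimelate is absent, so NerP is active.
Melibiose is present, so KepJ is active.
With repressor KepJ bound, *elnQ* is not transcribed.
→ *elnQ* is OFF.
0 of the 5 genes are transcribed.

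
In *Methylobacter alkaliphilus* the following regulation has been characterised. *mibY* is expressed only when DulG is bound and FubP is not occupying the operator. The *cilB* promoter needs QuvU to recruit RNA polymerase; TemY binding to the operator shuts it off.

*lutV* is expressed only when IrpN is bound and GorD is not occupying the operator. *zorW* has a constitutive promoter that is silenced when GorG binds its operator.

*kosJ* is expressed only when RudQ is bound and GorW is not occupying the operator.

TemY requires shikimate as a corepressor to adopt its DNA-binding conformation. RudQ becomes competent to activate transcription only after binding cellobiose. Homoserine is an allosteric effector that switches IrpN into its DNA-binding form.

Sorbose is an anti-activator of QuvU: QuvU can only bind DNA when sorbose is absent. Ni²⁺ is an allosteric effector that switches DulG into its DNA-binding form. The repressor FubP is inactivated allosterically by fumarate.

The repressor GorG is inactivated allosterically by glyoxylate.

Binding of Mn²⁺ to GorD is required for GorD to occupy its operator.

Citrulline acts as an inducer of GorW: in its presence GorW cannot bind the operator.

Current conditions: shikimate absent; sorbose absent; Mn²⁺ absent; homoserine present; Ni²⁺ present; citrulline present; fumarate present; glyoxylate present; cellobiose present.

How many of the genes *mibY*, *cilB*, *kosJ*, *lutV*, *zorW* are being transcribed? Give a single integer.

5

Ni²⁺ is present, so DulG is active.
Fumarate is present, so FubP is inactive.
No repressor is bound and DulG is active, so *mibY* is transcribed.
→ *mibY* is ON.
Shikimate is absent, so TemY is inactive.
Sorbose is absent, so QuvU is active.
No repressor is bound and QuvU is active, so *cilB* is transcribed.
→ *cilB* is ON.
Citrulline is present, so GorW is inactive.
Cellobiose is present, so RudQ is active.
No repressor is bound and RudQ is active, so *kosJ* is transcribed.
→ *kosJ* is ON.
Homoserine is present, so IrpN is active.
Mn²⁺ is absent, so GorD is inactive.
No repressor is bound and IrpN is active, so *lutV* is transcribed.
→ *lutV* is ON.
Glyoxylate is present, so GorG is inactive.
With no repressor bound, *zorW* is transcribed.
→ *zorW* is ON.
5 of the 5 genes are transcribed.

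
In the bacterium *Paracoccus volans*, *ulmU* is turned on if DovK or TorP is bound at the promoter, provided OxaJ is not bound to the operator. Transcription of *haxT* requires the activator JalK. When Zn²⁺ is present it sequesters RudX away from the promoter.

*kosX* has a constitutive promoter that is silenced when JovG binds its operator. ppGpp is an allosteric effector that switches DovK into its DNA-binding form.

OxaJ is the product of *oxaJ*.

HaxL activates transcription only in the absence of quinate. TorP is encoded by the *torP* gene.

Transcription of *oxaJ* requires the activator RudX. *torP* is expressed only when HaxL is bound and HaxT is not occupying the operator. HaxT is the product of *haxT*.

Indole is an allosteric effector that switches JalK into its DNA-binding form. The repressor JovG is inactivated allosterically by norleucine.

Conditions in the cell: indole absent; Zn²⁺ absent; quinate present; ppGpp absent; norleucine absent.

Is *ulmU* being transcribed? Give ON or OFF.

OFF

Zn²⁺ is absent, so RudX is active.
No repressor is bound and RudX is active, so *oxaJ* is transcribed.
So OxaJ is produced and active.
ppGpp is absent, so DovK is inactive.
Quinate is present, so HaxL is inactive.
Indole is absent, so JalK is inactive.
Required activator JalK is absent, so *haxT* is not transcribed.
So HaxT is not produced.
Required activator HaxL is absent, so *torP* is not transcribed.
So TorP is not produced.
With repressor OxaJ bound, *ulmU* is not transcribed.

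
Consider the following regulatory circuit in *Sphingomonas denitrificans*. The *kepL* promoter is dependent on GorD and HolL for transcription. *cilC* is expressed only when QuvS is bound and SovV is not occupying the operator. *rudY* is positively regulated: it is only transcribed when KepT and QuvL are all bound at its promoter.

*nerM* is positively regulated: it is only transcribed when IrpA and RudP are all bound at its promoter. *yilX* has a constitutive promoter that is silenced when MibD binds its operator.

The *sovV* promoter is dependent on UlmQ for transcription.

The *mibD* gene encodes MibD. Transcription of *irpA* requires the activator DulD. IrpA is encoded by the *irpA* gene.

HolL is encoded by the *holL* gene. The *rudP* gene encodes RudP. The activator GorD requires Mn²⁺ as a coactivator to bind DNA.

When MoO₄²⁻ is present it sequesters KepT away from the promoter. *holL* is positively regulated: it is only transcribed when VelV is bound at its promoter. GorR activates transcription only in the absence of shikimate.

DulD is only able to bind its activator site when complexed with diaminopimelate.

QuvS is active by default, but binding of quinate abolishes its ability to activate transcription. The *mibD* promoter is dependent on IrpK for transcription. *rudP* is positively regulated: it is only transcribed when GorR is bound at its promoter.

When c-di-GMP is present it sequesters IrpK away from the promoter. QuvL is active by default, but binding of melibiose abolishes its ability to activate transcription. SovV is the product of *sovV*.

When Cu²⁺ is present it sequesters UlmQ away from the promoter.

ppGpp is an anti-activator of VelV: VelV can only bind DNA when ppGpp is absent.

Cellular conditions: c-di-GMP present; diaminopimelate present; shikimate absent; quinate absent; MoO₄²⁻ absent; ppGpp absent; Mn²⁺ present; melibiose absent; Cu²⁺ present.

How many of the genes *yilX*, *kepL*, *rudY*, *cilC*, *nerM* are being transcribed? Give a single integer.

c-di-GMP is present, so IrpK is inactive.
Required activator IrpK is absent, so *mibD* is not transcribed.
So MibD is not produced.
With no repressor bound, *yilX* is transcribed.
→ *yilX* is ON.
Mn²⁺ is present, so GorD is active.
ppGpp is absent, so VelV is active.
No repressor is bound and VelV is active, so *holL* is transcribed.
So HolL is produced and active.
No repressor is bound and GorD and HolL are active, so *kepL* is transcribed.
→ *kepL* is ON.
MoO₄²⁻ is absent, so KepT is active.
Melibiose is absent, so QuvL is active.
No repressor is bound and KepT and QuvL are active, so *rudY* is transcribed.
→ *rudY* is ON.
Cu²⁺ is present, so UlmQ is inactive.
Required activator UlmQ is absent, so *sovV* is not transcribed.
So SovV is not produced.
Quinate is absent, so QuvS is active.
No repressor is bound and QuvS is active, so *cilC* is transcribed.
→ *cilC* is ON.
Diaminopimelate is present, so DulD is active.
No repressor is bound and DulD is active, so *irpA* is transcribed.
So IrpA is produced and active.
Shikimate is absent, so GorR is active.
No repressor is bound and GorR is active, so *rudP* is transcribed.
So RudP is produced and active.
No repressor is bound and IrpA and RudP are active, so *nerM* is transcribed.
→ *nerM* is ON.
5 of the 5 genes are transcribed.

5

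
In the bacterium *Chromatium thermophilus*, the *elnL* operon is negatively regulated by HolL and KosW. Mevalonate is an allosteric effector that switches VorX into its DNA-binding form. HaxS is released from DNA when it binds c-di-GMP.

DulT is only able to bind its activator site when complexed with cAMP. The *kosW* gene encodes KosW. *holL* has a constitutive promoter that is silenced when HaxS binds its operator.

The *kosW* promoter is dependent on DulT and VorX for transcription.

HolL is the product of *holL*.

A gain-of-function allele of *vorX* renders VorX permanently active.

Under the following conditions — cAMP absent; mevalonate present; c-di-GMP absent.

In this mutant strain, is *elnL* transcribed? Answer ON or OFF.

ON

c-di-GMP is absent, so HaxS is active.
With repressor HaxS bound, *holL* is not transcribed.
So HolL is not produced.
cAMP is absent, so DulT is inactive.
VorX is constitutively active in this strain.
Required activator DulT is absent, so *kosW* is not transcribed.
So KosW is not produced.
With no repressor bound, *elnL* is transcribed.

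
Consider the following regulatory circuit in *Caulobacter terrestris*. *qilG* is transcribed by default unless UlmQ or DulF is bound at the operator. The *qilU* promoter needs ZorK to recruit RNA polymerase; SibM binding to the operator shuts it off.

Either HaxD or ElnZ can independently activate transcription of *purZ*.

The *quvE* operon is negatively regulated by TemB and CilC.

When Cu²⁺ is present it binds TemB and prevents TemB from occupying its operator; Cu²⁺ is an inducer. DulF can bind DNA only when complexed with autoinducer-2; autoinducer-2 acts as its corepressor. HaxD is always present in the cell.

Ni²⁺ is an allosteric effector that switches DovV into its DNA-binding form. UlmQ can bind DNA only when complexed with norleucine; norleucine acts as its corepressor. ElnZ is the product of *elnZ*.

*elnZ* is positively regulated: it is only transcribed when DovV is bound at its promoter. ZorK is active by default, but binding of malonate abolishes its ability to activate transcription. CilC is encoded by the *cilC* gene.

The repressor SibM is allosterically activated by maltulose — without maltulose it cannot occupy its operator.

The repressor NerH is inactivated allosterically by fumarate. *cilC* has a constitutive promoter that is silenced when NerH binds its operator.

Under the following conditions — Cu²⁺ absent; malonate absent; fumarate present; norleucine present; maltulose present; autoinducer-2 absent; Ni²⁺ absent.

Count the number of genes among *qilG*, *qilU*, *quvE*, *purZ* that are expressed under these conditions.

1

Norleucine is present, so UlmQ is active.
Autoinducer-2 is absent, so DulF is inactive.
With repressor UlmQ bound, *qilG* is not transcribed.
→ *qilG* is OFF.
Maltulose is present, so SibM is active.
Malonate is absent, so ZorK is active.
With repressor SibM bound, *qilU* is not transcribed.
→ *qilU* is OFF.
Cu²⁺ is absent, so TemB is active.
Fumarate is present, so NerH is inactive.
With no repressor bound, *cilC* is transcribed.
So CilC is produced and active.
With repressor TemB bound, *quvE* is not transcribed.
→ *quvE* is OFF.
HaxD is produced constitutively and is active.
Ni²⁺ is absent, so DovV is inactive.
Required activator DovV is absent, so *elnZ* is not transcribed.
So ElnZ is not produced.
Activator HaxD is present, so *purZ* is transcribed.
→ *purZ* is ON.
1 of the 4 genes is transcribed.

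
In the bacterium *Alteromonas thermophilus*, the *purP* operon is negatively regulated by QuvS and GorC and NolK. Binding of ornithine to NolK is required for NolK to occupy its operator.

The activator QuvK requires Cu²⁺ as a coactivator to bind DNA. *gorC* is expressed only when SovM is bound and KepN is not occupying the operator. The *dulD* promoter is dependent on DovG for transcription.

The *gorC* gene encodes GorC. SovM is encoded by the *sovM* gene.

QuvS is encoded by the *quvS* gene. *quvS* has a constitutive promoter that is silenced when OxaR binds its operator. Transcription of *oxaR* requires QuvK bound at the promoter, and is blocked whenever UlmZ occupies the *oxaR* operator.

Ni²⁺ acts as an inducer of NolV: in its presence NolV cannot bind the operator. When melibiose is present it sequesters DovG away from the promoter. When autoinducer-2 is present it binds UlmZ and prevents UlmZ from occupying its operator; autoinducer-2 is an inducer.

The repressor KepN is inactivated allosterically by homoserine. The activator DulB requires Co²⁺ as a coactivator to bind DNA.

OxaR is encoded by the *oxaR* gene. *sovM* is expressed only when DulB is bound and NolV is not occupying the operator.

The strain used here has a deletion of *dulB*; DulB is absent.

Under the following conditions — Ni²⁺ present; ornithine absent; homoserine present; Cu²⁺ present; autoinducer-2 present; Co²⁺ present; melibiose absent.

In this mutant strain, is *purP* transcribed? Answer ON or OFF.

Cu²⁺ is present, so QuvK is active.
Autoinducer-2 is present, so UlmZ is inactive.
No repressor is bound and QuvK is active, so *oxaR* is transcribed.
So OxaR is produced and active.
With repressor OxaR bound, *quvS* is not transcribed.
So QuvS is not produced.
Ni²⁺ is present, so NolV is inactive.
DulB is non-functional in this strain, so it has no effect.
Required activator DulB is absent, so *sovM* is not transcribed.
So SovM is not produced.
Homoserine is present, so KepN is inactive.
Required activator SovM is absent, so *gorC* is not transcribed.
So GorC is not produced.
Ornithine is absent, so NolK is inactive.
With no repressor bound, *purP* is transcribed.

ON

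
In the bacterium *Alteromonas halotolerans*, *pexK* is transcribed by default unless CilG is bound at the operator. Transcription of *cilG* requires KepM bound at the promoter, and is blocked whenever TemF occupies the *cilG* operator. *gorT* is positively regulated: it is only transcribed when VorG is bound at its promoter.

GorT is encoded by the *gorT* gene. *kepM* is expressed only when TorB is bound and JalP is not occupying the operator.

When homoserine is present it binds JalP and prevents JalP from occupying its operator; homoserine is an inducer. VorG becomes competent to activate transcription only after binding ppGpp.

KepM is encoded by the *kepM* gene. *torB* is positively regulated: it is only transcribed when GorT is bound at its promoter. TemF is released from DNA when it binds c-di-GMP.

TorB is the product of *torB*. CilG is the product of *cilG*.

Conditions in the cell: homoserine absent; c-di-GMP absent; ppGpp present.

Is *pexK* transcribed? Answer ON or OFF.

ON

ppGpp is present, so VorG is active.
No repressor is bound and VorG is active, so *gorT* is transcribed.
So GorT is produced and active.
No repressor is bound and GorT is active, so *torB* is transcribed.
So TorB is produced and active.
Homoserine is absent, so JalP is active.
With repressor JalP bound, *kepM* is not transcribed.
So KepM is not produced.
c-di-GMP is absent, so TemF is active.
With repressor TemF bound, *cilG* is not transcribed.
So CilG is not produced.
With no repressor bound, *pexK* is transcribed.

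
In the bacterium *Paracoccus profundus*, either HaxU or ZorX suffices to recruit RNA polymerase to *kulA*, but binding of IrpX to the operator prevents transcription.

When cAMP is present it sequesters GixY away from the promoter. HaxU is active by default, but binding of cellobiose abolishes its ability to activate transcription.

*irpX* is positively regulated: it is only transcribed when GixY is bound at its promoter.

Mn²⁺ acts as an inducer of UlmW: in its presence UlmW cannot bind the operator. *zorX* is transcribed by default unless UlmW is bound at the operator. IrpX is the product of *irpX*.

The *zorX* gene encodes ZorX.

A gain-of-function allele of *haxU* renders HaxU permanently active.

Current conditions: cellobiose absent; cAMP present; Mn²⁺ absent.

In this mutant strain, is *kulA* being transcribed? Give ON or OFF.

ON

HaxU is constitutively active in this strain.
cAMP is present, so GixY is inactive.
Required activator GixY is absent, so *irpX* is not transcribed.
So IrpX is not produced.
Mn²⁺ is absent, so UlmW is active.
With repressor UlmW bound, *zorX* is not transcribed.
So ZorX is not produced.
Activator HaxU is present, so *kulA* is transcribed.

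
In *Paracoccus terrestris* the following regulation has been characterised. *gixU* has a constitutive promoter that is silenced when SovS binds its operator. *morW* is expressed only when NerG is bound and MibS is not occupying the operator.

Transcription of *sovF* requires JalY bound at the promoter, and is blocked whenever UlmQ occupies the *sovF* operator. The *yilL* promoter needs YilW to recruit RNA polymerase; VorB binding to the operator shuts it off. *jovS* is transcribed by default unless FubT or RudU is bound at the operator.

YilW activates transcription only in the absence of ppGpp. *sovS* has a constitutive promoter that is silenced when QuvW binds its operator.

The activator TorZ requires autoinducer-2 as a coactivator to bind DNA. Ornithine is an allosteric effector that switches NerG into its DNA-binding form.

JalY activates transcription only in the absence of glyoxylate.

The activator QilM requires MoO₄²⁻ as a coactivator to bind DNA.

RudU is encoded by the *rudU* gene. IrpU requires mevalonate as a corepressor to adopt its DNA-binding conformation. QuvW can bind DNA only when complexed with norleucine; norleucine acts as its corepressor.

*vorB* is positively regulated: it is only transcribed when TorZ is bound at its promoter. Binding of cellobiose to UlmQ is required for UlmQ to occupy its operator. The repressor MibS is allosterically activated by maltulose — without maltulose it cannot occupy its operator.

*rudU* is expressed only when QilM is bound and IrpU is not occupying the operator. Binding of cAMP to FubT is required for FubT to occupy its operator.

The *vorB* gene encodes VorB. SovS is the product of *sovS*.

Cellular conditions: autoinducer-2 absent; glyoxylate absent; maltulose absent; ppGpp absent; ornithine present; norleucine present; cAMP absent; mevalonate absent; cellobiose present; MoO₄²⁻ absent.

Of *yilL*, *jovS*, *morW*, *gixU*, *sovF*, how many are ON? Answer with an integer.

ppGpp is absent, so YilW is active.
Autoinducer-2 is absent, so TorZ is inactive.
Required activator TorZ is absent, so *vorB* is not transcribed.
So VorB is not produced.
No repressor is bound and YilW is active, so *yilL* is transcribed.
→ *yilL* is ON.
cAMP is absent, so FubT is inactive.
MoO₄²⁻ is absent, so QilM is inactive.
Mevalonate is absent, so IrpU is inactive.
Required activator QilM is absent, so *rudU* is not transcribed.
So RudU is not produced.
With no repressor bound, *jovS* is transcribed.
→ *jovS* is ON.
Ornithine is present, so NerG is active.
Maltulose is absent, so MibS is inactive.
No repressor is bound and NerG is active, so *morW* is transcribed.
→ *morW* is ON.
Norleucine is present, so QuvW is active.
With repressor QuvW bound, *sovS* is not transcribed.
So SovS is not produced.
With no repressor bound, *gixU* is transcribed.
→ *gixU* is ON.
Cellobiose is present, so UlmQ is active.
Glyoxylate is absent, so JalY is active.
With repressor UlmQ bound, *sovF* is not transcribed.
→ *sovF* is OFF.
4 of the 5 genes are transcribed.

4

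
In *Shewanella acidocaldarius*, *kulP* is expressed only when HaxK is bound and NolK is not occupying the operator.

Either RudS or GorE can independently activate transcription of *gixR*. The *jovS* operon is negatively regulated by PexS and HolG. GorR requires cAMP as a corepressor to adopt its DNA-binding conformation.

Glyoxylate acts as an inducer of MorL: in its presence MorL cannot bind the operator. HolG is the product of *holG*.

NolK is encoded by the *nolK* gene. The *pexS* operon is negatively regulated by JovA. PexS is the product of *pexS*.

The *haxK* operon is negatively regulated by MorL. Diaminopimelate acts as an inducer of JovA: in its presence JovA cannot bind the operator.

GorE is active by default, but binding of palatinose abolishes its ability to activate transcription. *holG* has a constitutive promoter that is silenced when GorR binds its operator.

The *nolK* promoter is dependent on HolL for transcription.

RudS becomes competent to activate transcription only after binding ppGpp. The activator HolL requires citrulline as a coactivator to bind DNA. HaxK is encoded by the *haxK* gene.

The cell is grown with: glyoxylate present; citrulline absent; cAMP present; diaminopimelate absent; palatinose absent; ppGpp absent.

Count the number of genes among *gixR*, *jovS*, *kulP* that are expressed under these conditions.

3

ppGpp is absent, so RudS is inactive.
Palatinose is absent, so GorE is active.
Activator GorE is present, so *gixR* is transcribed.
→ *gixR* is ON.
Diaminopimelate is absent, so JovA is active.
With repressor JovA bound, *pexS* is not transcribed.
So PexS is not produced.
cAMP is present, so GorR is active.
With repressor GorR bound, *holG* is not transcribed.
So HolG is not produced.
With no repressor bound, *jovS* is transcribed.
→ *jovS* is ON.
Glyoxylate is present, so MorL is inactive.
With no repressor bound, *haxK* is transcribed.
So HaxK is produced and active.
Citrulline is absent, so HolL is inactive.
Required activator HolL is absent, so *nolK* is not transcribed.
So NolK is not produced.
No repressor is bound and HaxK is active, so *kulP* is transcribed.
→ *kulP* is ON.
3 of the 3 genes are transcribed.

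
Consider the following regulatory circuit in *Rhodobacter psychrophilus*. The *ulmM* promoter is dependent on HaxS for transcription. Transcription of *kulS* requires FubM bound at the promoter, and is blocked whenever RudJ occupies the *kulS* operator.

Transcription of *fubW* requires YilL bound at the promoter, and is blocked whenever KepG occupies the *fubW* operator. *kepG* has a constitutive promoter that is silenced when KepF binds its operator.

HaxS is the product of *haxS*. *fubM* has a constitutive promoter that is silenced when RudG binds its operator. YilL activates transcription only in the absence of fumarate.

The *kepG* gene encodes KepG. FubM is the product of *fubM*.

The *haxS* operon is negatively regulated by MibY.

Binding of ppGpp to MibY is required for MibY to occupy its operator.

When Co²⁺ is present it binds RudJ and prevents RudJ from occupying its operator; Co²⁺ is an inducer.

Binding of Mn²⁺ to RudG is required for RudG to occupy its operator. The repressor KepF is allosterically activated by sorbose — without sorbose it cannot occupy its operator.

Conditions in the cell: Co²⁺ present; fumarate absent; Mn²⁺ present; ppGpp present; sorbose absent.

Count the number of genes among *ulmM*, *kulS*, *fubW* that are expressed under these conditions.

0

ppGpp is present, so MibY is active.
With repressor MibY bound, *haxS* is not transcribed.
So HaxS is not produced.
Required activator HaxS is absent, so *ulmM* is not transcribed.
→ *ulmM* is OFF.
Mn²⁺ is present, so RudG is active.
With repressor RudG bound, *fubM* is not transcribed.
So FubM is not produced.
Co²⁺ is present, so RudJ is inactive.
Required activator FubM is absent, so *kulS* is not transcribed.
→ *kulS* is OFF.
Fumarate is absent, so YilL is active.
Sorbose is absent, so KepF is inactive.
With no repressor bound, *kepG* is transcribed.
So KepG is produced and active.
With repressor KepG bound, *fubW* is not transcribed.
→ *fubW* is OFF.
0 of the 3 genes are transcribed.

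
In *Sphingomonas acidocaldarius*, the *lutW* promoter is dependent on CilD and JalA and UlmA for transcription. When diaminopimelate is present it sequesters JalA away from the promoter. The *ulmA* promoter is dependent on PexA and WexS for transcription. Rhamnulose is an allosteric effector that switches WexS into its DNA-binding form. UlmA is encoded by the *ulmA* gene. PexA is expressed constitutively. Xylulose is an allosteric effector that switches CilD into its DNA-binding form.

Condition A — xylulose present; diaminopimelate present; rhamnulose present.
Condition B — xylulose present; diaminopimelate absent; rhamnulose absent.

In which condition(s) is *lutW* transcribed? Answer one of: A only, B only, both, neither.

Condition A:
Xylulose is present, so CilD is active.
Diaminopimelate is present, so JalA is inactive.
PexA is produced constitutively and is active.
Rhamnulose is present, so WexS is active.
No repressor is bound and PexA and WexS are active, so *ulmA* is transcribed.
So UlmA is produced and active.
Required activator JalA is absent, so *lutW* is not transcribed.
→ *lutW* is OFF in A.
Condition B:
Xylulose is present, so CilD is active.
Diaminopimelate is absent, so JalA is active.
PexA is produced constitutively and is active.
Rhamnulose is absent, so WexS is inactive.
Required activator WexS is absent, so *ulmA* is not transcribed.
So UlmA is not produced.
Required activator UlmA is absent, so *lutW* is not transcribed.
→ *lutW* is OFF in B.

neither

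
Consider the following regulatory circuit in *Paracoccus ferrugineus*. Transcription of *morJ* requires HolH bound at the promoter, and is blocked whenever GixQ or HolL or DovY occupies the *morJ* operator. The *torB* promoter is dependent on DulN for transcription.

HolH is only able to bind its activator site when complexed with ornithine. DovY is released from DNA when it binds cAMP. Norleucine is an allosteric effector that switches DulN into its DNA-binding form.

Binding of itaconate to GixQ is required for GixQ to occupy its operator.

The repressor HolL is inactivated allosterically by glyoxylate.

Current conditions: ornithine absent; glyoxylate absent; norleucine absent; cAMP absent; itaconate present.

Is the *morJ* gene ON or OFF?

Itaconate is present, so GixQ is active.
Glyoxylate is absent, so HolL is active.
Ornithine is absent, so HolH is inactive.
cAMP is absent, so DovY is active.
With repressor GixQ bound, *morJ* is not transcribed.

OFF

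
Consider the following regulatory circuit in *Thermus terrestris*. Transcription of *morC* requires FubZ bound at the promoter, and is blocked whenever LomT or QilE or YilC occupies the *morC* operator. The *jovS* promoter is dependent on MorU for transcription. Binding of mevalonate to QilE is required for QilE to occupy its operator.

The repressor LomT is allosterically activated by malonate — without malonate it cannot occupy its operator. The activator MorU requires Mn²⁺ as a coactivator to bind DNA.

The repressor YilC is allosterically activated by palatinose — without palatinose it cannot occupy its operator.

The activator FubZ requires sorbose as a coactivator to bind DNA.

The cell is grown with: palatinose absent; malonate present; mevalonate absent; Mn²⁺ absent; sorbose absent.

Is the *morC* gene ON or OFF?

Malonate is present, so LomT is active.
Mevalonate is absent, so QilE is inactive.
Palatinose is absent, so YilC is inactive.
Sorbose is absent, so FubZ is inactive.
With repressor LomT bound, *morC* is not transcribed.

OFF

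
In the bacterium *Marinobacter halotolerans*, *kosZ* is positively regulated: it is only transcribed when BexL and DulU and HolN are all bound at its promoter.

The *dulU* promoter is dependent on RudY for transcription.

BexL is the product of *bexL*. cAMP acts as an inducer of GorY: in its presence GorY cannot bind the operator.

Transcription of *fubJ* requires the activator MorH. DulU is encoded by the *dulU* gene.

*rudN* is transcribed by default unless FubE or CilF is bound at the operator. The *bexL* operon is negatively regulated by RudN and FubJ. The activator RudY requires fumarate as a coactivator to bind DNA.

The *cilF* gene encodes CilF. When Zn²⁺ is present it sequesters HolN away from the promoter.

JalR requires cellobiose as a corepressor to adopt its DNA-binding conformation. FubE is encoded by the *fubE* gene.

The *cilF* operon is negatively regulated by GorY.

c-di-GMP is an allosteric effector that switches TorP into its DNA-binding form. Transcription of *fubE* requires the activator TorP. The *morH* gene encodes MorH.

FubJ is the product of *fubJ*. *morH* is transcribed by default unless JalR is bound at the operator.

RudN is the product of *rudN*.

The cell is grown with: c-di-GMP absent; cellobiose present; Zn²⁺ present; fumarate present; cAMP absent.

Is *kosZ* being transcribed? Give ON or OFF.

OFF

c-di-GMP is absent, so TorP is inactive.
Required activator TorP is absent, so *fubE* is not transcribed.
So FubE is not produced.
cAMP is absent, so GorY is active.
With repressor GorY bound, *cilF* is not transcribed.
So CilF is not produced.
With no repressor bound, *rudN* is transcribed.
So RudN is produced and active.
Cellobiose is present, so JalR is active.
With repressor JalR bound, *morH* is not transcribed.
So MorH is not produced.
Required activator MorH is absent, so *fubJ* is not transcribed.
So FubJ is not produced.
With repressor RudN bound, *bexL* is not transcribed.
So BexL is not produced.
Fumarate is present, so RudY is active.
No repressor is bound and RudY is active, so *dulU* is transcribed.
So DulU is produced and active.
Zn²⁺ is present, so HolN is inactive.
Required activator BexL is absent, so *kosZ* is not transcribed.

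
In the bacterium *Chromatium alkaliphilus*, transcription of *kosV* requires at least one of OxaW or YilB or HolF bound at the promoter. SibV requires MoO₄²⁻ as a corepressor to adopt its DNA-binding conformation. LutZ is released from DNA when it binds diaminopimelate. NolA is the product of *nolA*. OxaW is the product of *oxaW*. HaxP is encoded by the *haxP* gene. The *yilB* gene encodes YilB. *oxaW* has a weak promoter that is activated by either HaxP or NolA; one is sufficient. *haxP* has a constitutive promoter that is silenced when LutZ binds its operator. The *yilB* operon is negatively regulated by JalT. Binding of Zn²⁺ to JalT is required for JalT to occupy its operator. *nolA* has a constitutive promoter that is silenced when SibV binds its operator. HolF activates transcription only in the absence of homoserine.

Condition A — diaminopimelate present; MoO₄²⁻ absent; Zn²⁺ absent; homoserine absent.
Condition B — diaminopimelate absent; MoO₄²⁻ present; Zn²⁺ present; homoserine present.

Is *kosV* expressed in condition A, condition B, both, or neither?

A only

Condition A:
Diaminopimelate is present, so LutZ is inactive.
With no repressor bound, *haxP* is transcribed.
So HaxP is produced and active.
MoO₄²⁻ is absent, so SibV is inactive.
With no repressor bound, *nolA* is transcribed.
So NolA is produced and active.
Activator HaxP is present, so *oxaW* is transcribed.
So OxaW is produced and active.
Zn²⁺ is absent, so JalT is inactive.
With no repressor bound, *yilB* is transcribed.
So YilB is produced and active.
Homoserine is absent, so HolF is active.
Activator OxaW is present, so *kosV* is transcribed.
→ *kosV* is ON in A.
Condition B:
Diaminopimelate is absent, so LutZ is active.
With repressor LutZ bound, *haxP* is not transcribed.
So HaxP is not produced.
MoO₄²⁻ is present, so SibV is active.
With repressor SibV bound, *nolA* is not transcribed.
So NolA is not produced.
No activator is available at the *oxaW* promoter, so *oxaW* is not transcribed.
So OxaW is not produced.
Zn²⁺ is present, so JalT is active.
With repressor JalT bound, *yilB* is not transcribed.
So YilB is not produced.
Homoserine is present, so HolF is inactive.
No activator is available at the *kosV* promoter, so *kosV* is not transcribed.
→ *kosV* is OFF in B.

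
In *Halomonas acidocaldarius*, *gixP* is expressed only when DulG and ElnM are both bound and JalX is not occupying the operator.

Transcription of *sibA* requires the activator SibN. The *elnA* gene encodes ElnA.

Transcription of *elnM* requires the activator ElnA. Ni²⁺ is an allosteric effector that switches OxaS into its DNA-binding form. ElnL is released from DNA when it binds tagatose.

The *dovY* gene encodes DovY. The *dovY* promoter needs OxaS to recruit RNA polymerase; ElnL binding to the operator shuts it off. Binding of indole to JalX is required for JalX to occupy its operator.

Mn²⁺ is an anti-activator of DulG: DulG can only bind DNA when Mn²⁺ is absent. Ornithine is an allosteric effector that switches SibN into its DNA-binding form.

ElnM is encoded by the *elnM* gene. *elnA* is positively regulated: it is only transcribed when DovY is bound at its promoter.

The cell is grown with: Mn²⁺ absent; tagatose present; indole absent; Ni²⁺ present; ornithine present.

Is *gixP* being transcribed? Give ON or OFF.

ON

Mn²⁺ is absent, so DulG is active.
Indole is absent, so JalX is inactive.
Tagatose is present, so ElnL is inactive.
Ni²⁺ is present, so OxaS is active.
No repressor is bound and OxaS is active, so *dovY* is transcribed.
So DovY is produced and active.
No repressor is bound and DovY is active, so *elnA* is transcribed.
So ElnA is produced and active.
No repressor is bound and ElnA is active, so *elnM* is transcribed.
So ElnM is produced and active.
No repressor is bound and DulG and ElnM are active, so *gixP* is transcribed.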